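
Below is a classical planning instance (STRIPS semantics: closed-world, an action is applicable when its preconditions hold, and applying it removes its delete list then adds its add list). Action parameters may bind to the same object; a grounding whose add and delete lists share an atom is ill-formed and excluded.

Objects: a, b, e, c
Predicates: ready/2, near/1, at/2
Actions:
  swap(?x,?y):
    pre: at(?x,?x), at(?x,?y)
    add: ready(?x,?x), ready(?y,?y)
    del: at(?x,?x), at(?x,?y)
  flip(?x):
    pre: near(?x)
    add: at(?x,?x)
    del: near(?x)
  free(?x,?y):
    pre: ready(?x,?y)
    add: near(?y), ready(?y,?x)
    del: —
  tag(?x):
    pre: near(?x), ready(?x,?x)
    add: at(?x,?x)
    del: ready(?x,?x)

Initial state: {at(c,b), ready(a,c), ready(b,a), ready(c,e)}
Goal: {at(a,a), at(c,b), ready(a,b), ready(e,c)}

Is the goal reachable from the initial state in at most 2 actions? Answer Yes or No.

No

1. free(b,a)  →  {at(c,b), near(a), ready(a,b), ready(a,c), ready(b,a), ready(c,e)}
2. flip(a)  →  {at(a,a), at(c,b), ready(a,b), ready(a,c), ready(b,a), ready(c,e)}
3. free(c,e)  →  {at(a,a), at(c,b), near(e), ready(a,b), ready(a,c), ready(b,a), ready(c,e), ready(e,c)}
optimal plan length = 3; 3 > 2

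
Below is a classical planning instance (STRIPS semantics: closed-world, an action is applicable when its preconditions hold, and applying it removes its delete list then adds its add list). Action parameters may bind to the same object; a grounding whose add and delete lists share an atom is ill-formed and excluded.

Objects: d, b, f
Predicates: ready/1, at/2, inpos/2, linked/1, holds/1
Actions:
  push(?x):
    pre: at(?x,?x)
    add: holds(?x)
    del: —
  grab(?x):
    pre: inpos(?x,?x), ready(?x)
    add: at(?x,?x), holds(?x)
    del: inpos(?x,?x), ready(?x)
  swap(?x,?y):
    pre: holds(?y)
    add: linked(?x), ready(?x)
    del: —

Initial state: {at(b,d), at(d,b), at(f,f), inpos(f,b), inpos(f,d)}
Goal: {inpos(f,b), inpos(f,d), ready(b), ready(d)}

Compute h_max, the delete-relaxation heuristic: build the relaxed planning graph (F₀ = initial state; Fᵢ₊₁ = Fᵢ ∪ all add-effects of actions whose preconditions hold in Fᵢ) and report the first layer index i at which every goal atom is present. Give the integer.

F0 = init (5 atoms)
F1 = F0 ∪ {holds(f)}  (6 atoms)
F2 = F1 ∪ {linked(b), linked(d), linked(f), ready(b), ready(d), ready(f)}  (12 atoms)
goal ⊆ F2  ⇒  h_max = 2

2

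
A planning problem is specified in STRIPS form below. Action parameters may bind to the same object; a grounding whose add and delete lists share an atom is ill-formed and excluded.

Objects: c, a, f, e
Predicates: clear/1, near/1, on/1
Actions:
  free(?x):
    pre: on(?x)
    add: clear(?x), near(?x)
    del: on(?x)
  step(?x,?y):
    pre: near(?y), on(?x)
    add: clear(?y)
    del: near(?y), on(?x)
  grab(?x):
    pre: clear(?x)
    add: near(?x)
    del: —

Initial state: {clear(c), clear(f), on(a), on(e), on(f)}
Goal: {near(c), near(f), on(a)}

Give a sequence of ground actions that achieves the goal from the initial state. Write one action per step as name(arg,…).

free(f); grab(c)

1. free(f)  →  {clear(c), clear(f), near(f), on(a), on(e)}
2. grab(c)  →  {clear(c), clear(f), near(c), near(f), on(a), on(e)}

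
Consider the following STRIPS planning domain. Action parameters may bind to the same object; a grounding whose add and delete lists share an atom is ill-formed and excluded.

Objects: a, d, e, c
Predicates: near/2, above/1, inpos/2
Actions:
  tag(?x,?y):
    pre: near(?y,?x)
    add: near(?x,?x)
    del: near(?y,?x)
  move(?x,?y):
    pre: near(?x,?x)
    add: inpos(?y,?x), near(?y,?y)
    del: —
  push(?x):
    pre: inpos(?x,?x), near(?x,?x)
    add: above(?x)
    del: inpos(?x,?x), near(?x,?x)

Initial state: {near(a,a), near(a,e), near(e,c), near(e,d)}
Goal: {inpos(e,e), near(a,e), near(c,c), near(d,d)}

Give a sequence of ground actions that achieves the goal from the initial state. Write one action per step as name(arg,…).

1. tag(d,e)  →  {near(a,a), near(a,e), near(d,d), near(e,c)}
2. tag(c,e)  →  {near(a,a), near(a,e), near(c,c), near(d,d)}
3. move(a,e)  →  {inpos(e,a), near(a,a), near(a,e), near(c,c), near(d,d), near(e,e)}
4. move(e,e)  →  {inpos(e,a), inpos(e,e), near(a,a), near(a,e), near(c,c), near(d,d), near(e,e)}

tag(d,e); tag(c,e); move(a,e); move(e,e)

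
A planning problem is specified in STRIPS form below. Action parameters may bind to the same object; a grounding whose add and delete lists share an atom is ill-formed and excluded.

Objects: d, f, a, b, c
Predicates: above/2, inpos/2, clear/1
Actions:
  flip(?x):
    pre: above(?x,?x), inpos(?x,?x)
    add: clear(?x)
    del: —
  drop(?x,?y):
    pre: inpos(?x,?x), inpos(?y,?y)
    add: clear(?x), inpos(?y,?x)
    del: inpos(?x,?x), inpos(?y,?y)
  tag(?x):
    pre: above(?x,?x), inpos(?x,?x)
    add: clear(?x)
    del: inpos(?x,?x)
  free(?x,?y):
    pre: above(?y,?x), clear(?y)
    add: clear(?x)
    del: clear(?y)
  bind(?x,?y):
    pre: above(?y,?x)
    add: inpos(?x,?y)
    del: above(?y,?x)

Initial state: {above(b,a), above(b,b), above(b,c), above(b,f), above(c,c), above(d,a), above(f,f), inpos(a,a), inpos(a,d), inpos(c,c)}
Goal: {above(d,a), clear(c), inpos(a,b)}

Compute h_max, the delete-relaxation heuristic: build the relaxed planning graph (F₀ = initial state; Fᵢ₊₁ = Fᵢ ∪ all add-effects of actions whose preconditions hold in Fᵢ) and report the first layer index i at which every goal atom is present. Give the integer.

F0 = init (10 atoms)
F1 = F0 ∪ {clear(a), clear(c), inpos(a,b), inpos(a,c), inpos(b,b), inpos(c,a), inpos(c,b), inpos(f,b), inpos(f,f)}  (19 atoms)
goal ⊆ F1  ⇒  h_max = 1

1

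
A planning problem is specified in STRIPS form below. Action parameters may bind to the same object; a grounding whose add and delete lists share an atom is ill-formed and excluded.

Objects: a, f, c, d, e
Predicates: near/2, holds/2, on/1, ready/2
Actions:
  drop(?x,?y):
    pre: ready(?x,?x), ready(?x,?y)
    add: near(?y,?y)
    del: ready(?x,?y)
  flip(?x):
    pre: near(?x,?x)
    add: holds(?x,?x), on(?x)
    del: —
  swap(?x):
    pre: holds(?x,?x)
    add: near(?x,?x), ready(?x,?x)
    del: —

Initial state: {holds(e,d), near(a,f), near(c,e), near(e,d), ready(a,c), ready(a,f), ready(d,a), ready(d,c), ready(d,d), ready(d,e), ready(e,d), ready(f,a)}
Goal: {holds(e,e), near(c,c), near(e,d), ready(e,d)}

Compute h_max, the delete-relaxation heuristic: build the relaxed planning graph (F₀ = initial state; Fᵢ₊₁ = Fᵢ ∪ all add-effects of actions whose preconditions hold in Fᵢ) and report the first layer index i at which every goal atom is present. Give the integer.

2

F0 = init (12 atoms)
F1 = F0 ∪ {near(a,a), near(c,c), near(d,d), near(e,e)}  (16 atoms)
F2 = F1 ∪ {holds(a,a), holds(c,c), holds(d,d), holds(e,e), on(a), on(c), on(d), on(e)}  (24 atoms)
goal ⊆ F2  ⇒  h_max = 2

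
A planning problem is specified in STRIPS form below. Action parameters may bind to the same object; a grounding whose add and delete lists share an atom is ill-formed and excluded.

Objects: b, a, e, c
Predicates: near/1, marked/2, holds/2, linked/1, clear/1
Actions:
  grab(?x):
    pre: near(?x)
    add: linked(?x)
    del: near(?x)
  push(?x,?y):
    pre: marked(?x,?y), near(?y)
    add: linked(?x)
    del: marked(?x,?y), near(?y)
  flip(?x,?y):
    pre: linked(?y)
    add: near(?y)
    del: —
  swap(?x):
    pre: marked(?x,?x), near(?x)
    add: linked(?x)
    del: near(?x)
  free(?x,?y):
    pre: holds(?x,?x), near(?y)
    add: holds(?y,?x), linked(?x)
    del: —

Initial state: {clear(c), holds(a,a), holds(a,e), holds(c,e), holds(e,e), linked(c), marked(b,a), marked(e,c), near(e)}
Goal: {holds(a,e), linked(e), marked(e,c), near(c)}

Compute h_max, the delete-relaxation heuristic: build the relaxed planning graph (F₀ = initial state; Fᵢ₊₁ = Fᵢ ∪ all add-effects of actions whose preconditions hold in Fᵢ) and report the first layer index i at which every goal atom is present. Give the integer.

1

F0 = init (9 atoms)
F1 = F0 ∪ {holds(e,a), linked(a), linked(e), near(c)}  (13 atoms)
goal ⊆ F1  ⇒  h_max = 1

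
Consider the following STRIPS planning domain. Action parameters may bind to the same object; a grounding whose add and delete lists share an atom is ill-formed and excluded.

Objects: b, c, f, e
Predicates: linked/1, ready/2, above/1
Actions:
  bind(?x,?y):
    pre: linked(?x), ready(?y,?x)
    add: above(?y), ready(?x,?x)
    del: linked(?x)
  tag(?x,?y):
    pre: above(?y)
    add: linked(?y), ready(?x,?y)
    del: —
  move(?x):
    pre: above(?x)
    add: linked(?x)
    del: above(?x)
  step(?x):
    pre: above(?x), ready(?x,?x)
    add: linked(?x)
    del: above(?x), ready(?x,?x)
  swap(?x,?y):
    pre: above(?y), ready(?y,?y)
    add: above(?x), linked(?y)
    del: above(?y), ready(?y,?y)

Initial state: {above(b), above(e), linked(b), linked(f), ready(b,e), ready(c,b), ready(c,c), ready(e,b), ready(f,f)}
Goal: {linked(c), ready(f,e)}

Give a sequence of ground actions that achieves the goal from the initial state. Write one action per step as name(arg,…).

1. bind(b,c)  →  {above(b), above(c), above(e), linked(f), ready(b,b), ready(b,e), ready(c,b), ready(c,c), ready(e,b), ready(f,f)}
2. tag(b,c)  →  {above(b), above(c), above(e), linked(c), linked(f), ready(b,b), ready(b,c), ready(b,e), ready(c,b), ready(c,c), ready(e,b), ready(f,f)}
3. tag(f,e)  →  {above(b), above(c), above(e), linked(c), linked(e), linked(f), ready(b,b), ready(b,c), ready(b,e), ready(c,b), ready(c,c), ready(e,b), ready(f,e), ready(f,f)}

bind(b,c); tag(b,c); tag(f,e)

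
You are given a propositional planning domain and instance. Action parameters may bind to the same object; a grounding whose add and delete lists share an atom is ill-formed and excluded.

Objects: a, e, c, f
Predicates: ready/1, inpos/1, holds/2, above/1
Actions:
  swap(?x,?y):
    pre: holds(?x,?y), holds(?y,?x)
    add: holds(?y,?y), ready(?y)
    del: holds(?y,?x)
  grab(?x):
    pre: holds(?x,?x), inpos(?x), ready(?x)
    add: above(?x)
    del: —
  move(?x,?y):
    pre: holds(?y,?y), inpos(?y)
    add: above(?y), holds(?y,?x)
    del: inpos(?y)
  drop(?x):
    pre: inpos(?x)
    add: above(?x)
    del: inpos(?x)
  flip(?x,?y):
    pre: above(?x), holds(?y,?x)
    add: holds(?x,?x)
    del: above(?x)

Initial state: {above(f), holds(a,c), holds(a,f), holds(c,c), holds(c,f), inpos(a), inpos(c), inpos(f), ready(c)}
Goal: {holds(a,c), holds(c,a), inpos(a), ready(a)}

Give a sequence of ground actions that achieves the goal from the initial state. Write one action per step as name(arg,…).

1. move(a,c)  →  {above(c), above(f), holds(a,c), holds(a,f), holds(c,a), holds(c,c), holds(c,f), inpos(a), inpos(f), ready(c)}
2. flip(f,a)  →  {above(c), holds(a,c), holds(a,f), holds(c,a), holds(c,c), holds(c,f), holds(f,f), inpos(a), inpos(f), ready(c)}
3. move(a,f)  →  {above(c), above(f), holds(a,c), holds(a,f), holds(c,a), holds(c,c), holds(c,f), holds(f,a), holds(f,f), inpos(a), ready(c)}
4. swap(f,a)  →  {above(c), above(f), holds(a,a), holds(a,c), holds(c,a), holds(c,c), holds(c,f), holds(f,a), holds(f,f), inpos(a), ready(a), ready(c)}

move(a,c); flip(f,a); move(a,f); swap(f,a)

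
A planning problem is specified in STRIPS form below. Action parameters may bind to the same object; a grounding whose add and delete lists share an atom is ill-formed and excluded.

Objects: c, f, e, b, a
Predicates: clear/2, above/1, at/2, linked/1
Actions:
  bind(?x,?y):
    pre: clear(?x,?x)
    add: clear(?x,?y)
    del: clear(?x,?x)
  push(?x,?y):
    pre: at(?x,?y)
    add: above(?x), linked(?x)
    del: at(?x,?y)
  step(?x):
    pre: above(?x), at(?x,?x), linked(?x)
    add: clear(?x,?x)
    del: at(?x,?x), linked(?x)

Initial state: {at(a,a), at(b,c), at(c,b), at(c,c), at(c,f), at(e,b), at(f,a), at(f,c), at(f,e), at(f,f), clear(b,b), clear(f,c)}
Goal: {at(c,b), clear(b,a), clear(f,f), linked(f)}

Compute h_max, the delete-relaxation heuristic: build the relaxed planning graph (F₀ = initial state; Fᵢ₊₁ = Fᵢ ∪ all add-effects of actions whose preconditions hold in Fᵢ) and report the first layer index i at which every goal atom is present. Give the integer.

F0 = init (12 atoms)
F1 = F0 ∪ {above(a), above(b), above(c), above(e), above(f), clear(b,a), clear(b,c), clear(b,e), clear(b,f), linked(a), linked(b), linked(c), linked(e), linked(f)}  (26 atoms)
F2 = F1 ∪ {clear(a,a), clear(c,c), clear(f,f)}  (29 atoms)
goal ⊆ F2  ⇒  h_max = 2

2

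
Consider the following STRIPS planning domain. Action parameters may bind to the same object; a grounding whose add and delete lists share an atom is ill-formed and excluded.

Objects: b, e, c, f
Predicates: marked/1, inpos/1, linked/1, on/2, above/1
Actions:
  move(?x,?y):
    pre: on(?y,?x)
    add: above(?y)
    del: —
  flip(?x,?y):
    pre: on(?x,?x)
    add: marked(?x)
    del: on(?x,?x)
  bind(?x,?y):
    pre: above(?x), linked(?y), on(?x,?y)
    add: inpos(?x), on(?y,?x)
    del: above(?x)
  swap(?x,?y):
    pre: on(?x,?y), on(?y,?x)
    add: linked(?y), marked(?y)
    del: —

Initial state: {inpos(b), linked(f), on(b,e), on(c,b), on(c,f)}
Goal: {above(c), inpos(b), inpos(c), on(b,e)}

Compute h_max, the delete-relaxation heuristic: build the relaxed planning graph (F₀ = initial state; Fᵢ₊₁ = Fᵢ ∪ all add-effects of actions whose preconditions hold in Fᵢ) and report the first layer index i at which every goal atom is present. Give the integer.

F0 = init (5 atoms)
F1 = F0 ∪ {above(b), above(c)}  (7 atoms)
F2 = F1 ∪ {inpos(c), on(f,c)}  (9 atoms)
goal ⊆ F2  ⇒  h_max = 2

2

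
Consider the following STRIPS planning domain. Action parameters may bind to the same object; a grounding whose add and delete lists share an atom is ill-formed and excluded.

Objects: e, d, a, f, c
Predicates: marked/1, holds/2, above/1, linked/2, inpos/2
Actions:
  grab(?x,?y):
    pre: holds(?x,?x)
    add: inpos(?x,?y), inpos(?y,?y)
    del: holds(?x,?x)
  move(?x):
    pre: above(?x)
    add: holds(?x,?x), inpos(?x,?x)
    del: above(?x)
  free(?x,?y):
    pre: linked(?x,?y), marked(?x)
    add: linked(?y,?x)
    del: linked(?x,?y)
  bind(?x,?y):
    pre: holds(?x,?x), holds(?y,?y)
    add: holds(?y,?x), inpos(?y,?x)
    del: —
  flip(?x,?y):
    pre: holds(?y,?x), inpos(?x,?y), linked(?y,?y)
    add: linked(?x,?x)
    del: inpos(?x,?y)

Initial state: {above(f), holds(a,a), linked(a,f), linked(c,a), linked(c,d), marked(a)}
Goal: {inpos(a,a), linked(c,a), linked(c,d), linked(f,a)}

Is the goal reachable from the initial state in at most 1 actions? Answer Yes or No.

No

1. grab(a,a)  →  {above(f), inpos(a,a), linked(a,f), linked(c,a), linked(c,d), marked(a)}
2. free(a,f)  →  {above(f), inpos(a,a), linked(c,a), linked(c,d), linked(f,a), marked(a)}
optimal plan length = 2; 2 > 1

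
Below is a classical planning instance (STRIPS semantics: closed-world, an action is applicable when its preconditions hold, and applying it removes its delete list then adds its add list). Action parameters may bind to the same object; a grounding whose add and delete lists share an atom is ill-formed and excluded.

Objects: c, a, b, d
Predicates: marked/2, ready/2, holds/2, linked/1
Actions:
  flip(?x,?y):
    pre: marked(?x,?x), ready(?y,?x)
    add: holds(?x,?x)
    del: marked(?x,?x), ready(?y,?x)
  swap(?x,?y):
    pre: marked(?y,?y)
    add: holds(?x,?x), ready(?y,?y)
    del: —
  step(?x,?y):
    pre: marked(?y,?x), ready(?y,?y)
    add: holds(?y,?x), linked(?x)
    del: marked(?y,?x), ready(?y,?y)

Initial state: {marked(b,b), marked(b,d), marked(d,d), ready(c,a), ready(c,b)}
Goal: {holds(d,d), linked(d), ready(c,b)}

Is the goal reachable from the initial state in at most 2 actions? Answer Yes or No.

1. swap(c,d)  →  {holds(c,c), marked(b,b), marked(b,d), marked(d,d), ready(c,a), ready(c,b), ready(d,d)}
2. step(d,d)  →  {holds(c,c), holds(d,d), linked(d), marked(b,b), marked(b,d), ready(c,a), ready(c,b)}
optimal plan length = 2; 2 ≤ 2

Yes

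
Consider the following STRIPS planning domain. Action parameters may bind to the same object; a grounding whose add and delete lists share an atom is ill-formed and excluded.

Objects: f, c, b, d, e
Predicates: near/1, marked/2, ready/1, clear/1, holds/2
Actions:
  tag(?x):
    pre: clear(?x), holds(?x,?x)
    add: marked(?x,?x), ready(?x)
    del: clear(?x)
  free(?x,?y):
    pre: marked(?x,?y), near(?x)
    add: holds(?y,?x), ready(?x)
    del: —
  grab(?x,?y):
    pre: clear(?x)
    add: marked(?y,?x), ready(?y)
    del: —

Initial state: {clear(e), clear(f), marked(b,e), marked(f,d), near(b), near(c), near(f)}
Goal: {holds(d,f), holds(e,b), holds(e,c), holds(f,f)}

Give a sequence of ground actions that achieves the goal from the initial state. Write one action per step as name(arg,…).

free(f,d); free(b,e); grab(f,f); free(f,f); grab(e,c); free(c,e)

1. free(f,d)  →  {clear(e), clear(f), holds(d,f), marked(b,e), marked(f,d), near(b), near(c), near(f), ready(f)}
2. free(b,e)  →  {clear(e), clear(f), holds(d,f), holds(e,b), marked(b,e), marked(f,d), near(b), near(c), near(f), ready(b), ready(f)}
3. grab(f,f)  →  {clear(e), clear(f), holds(d,f), holds(e,b), marked(b,e), marked(f,d), marked(f,f), near(b), near(c), near(f), ready(b), ready(f)}
4. free(f,f)  →  {clear(e), clear(f), holds(d,f), holds(e,b), holds(f,f), marked(b,e), marked(f,d), marked(f,f), near(b), near(c), near(f), ready(b), ready(f)}
5. grab(e,c)  →  {clear(e), clear(f), holds(d,f), holds(e,b), holds(f,f), marked(b,e), marked(c,e), marked(f,d), marked(f,f), near(b), near(c), near(f), ready(b), ready(c), ready(f)}
6. free(c,e)  →  {clear(e), clear(f), holds(d,f), holds(e,b), holds(e,c), holds(f,f), marked(b,e), marked(c,e), marked(f,d), marked(f,f), near(b), near(c), near(f), ready(b), ready(c), ready(f)}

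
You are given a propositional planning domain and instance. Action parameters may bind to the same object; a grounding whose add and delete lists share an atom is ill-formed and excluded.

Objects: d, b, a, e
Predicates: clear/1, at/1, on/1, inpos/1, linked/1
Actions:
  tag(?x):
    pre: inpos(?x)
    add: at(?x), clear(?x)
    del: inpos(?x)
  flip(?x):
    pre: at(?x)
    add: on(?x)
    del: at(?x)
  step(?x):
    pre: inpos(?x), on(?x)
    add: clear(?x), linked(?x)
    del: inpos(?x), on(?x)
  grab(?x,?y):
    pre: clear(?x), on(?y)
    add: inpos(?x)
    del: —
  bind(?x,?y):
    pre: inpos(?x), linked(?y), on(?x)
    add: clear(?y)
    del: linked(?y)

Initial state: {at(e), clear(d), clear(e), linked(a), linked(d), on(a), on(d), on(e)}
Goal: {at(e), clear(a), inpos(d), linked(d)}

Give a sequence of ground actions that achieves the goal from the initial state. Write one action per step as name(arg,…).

1. grab(d,d)  →  {at(e), clear(d), clear(e), inpos(d), linked(a), linked(d), on(a), on(d), on(e)}
2. bind(d,a)  →  {at(e), clear(a), clear(d), clear(e), inpos(d), linked(d), on(a), on(d), on(e)}

grab(d,d); bind(d,a)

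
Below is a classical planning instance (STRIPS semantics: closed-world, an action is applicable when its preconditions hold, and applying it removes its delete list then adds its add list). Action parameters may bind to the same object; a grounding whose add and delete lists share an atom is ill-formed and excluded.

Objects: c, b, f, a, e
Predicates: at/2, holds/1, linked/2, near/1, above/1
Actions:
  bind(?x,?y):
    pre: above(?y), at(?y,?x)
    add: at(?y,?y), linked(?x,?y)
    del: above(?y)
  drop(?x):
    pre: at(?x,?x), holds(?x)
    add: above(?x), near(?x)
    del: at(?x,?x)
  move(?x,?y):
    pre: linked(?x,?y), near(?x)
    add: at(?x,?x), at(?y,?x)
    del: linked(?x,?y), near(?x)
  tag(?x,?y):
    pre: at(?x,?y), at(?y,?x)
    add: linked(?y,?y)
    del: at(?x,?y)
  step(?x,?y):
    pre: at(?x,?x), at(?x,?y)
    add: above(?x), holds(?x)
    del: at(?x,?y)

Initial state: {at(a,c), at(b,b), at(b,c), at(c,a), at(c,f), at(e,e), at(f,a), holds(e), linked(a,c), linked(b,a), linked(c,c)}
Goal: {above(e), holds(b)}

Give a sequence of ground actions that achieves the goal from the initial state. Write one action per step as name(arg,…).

1. drop(e)  →  {above(e), at(a,c), at(b,b), at(b,c), at(c,a), at(c,f), at(f,a), holds(e), linked(a,c), linked(b,a), linked(c,c), near(e)}
2. step(b,c)  →  {above(b), above(e), at(a,c), at(b,b), at(c,a), at(c,f), at(f,a), holds(b), holds(e), linked(a,c), linked(b,a), linked(c,c), near(e)}

drop(e); step(b,c)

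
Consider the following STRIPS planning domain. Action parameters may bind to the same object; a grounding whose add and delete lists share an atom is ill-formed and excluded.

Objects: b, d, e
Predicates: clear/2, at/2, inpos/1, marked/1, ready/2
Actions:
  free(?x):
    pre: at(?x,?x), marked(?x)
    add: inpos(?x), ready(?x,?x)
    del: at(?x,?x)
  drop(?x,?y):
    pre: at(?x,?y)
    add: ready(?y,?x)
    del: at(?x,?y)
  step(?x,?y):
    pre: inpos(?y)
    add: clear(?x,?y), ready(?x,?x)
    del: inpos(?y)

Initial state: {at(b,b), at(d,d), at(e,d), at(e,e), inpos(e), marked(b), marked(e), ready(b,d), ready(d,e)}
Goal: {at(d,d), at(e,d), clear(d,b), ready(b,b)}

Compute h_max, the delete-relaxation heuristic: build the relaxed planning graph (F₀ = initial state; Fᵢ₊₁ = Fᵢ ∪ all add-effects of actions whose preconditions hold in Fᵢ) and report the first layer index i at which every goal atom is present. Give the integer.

2

F0 = init (9 atoms)
F1 = F0 ∪ {clear(b,e), clear(d,e), clear(e,e), inpos(b), ready(b,b), ready(d,d), ready(e,e)}  (16 atoms)
F2 = F1 ∪ {clear(b,b), clear(d,b), clear(e,b)}  (19 atoms)
goal ⊆ F2  ⇒  h_max = 2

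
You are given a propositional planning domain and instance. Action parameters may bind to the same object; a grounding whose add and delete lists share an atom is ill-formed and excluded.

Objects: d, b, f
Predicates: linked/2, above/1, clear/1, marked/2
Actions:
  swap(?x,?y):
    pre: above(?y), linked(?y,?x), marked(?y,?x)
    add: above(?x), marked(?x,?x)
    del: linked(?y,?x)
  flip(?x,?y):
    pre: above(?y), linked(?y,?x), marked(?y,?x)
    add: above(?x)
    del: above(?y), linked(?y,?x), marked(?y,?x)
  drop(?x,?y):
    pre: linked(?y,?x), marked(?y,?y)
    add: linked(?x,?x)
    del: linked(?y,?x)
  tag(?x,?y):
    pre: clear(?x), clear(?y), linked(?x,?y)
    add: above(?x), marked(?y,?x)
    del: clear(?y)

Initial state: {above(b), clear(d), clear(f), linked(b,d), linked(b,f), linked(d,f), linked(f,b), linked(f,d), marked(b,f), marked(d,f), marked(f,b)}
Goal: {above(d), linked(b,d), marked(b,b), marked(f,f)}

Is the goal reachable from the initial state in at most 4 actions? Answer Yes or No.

Yes

1. swap(f,b)  →  {above(b), above(f), clear(d), clear(f), linked(b,d), linked(d,f), linked(f,b), linked(f,d), marked(b,f), marked(d,f), marked(f,b), marked(f,f)}
2. swap(b,f)  →  {above(b), above(f), clear(d), clear(f), linked(b,d), linked(d,f), linked(f,d), marked(b,b), marked(b,f), marked(d,f), marked(f,b), marked(f,f)}
3. tag(d,f)  →  {above(b), above(d), above(f), clear(d), linked(b,d), linked(d,f), linked(f,d), marked(b,b), marked(b,f), marked(d,f), marked(f,b), marked(f,d), marked(f,f)}
optimal plan length = 3; 3 ≤ 4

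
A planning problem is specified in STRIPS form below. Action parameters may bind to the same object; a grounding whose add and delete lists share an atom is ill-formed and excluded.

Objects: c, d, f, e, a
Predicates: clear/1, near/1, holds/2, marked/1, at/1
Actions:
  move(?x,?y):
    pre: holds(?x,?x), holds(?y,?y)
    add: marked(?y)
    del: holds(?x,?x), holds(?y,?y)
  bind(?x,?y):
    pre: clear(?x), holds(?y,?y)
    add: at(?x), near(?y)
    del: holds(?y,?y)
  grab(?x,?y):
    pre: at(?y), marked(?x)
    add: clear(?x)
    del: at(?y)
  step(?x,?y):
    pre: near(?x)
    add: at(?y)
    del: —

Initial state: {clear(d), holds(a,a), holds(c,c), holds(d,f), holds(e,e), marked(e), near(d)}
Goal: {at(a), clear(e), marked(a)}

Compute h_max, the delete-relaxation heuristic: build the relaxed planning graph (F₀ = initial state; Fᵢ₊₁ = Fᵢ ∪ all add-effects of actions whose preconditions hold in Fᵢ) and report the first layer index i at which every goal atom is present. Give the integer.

F0 = init (7 atoms)
F1 = F0 ∪ {at(a), at(c), at(d), at(e), at(f), marked(a), marked(c), near(a), near(c), near(e)}  (17 atoms)
F2 = F1 ∪ {clear(a), clear(c), clear(e)}  (20 atoms)
goal ⊆ F2  ⇒  h_max = 2

2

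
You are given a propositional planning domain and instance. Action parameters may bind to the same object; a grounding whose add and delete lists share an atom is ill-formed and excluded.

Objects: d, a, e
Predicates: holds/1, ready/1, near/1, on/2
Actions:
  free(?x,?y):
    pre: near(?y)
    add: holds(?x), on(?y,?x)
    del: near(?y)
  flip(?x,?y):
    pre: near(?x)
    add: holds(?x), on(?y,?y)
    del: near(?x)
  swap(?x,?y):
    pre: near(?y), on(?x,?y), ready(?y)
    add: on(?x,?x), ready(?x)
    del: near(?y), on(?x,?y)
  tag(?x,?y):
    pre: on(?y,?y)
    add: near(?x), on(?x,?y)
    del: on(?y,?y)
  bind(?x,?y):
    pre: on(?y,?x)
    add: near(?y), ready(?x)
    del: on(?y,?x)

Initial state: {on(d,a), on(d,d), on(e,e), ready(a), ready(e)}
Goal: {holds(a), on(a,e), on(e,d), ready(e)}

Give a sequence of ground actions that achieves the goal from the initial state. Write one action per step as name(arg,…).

tag(a,e); free(a,a); tag(e,d)

1. tag(a,e)  →  {near(a), on(a,e), on(d,a), on(d,d), ready(a), ready(e)}
2. free(a,a)  →  {holds(a), on(a,a), on(a,e), on(d,a), on(d,d), ready(a), ready(e)}
3. tag(e,d)  →  {holds(a), near(e), on(a,a), on(a,e), on(d,a), on(e,d), ready(a), ready(e)}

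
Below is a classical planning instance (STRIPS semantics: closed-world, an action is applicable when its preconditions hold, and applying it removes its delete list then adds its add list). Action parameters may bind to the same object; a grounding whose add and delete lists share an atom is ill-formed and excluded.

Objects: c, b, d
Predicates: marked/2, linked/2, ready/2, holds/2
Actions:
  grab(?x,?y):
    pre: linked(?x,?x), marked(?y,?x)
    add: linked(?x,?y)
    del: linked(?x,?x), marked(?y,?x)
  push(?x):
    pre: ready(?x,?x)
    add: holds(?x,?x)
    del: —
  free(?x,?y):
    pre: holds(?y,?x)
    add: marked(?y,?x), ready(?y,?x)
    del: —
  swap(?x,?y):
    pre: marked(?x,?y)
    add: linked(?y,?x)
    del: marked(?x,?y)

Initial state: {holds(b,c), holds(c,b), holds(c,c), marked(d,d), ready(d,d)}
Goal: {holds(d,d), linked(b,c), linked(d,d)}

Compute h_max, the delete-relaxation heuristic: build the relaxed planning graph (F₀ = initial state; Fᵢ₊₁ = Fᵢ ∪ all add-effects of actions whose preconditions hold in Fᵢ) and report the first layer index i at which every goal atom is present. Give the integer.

F0 = init (5 atoms)
F1 = F0 ∪ {holds(d,d), linked(d,d), marked(b,c), marked(c,b), marked(c,c), ready(b,c), ready(c,b), ready(c,c)}  (13 atoms)
F2 = F1 ∪ {linked(b,c), linked(c,b), linked(c,c)}  (16 atoms)
goal ⊆ F2  ⇒  h_max = 2

2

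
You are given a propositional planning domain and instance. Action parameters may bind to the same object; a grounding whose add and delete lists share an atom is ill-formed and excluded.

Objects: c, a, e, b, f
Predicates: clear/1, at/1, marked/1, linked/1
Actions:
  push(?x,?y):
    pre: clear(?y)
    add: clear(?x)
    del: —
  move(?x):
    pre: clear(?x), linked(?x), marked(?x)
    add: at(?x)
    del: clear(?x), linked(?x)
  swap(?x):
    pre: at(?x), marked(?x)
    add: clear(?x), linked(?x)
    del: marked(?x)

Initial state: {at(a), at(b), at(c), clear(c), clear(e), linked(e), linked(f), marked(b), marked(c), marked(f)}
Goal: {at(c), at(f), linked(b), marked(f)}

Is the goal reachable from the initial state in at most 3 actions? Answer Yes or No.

Yes

1. push(f,c)  →  {at(a), at(b), at(c), clear(c), clear(e), clear(f), linked(e), linked(f), marked(b), marked(c), marked(f)}
2. move(f)  →  {at(a), at(b), at(c), at(f), clear(c), clear(e), linked(e), marked(b), marked(c), marked(f)}
3. swap(b)  →  {at(a), at(b), at(c), at(f), clear(b), clear(c), clear(e), linked(b), linked(e), marked(c), marked(f)}
optimal plan length = 3; 3 ≤ 3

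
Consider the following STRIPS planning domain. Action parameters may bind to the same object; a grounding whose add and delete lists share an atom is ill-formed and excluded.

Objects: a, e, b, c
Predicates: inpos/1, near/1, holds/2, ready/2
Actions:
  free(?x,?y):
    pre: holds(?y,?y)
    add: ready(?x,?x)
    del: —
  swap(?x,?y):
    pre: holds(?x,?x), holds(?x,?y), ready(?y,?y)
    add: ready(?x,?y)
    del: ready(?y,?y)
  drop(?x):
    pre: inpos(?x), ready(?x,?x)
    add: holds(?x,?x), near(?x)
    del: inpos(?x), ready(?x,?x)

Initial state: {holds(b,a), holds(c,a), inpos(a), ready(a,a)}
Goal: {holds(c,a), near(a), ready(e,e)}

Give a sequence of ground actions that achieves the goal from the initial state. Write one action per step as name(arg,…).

drop(a); free(e,a)

1. drop(a)  →  {holds(a,a), holds(b,a), holds(c,a), near(a)}
2. free(e,a)  →  {holds(a,a), holds(b,a), holds(c,a), near(a), ready(e,e)}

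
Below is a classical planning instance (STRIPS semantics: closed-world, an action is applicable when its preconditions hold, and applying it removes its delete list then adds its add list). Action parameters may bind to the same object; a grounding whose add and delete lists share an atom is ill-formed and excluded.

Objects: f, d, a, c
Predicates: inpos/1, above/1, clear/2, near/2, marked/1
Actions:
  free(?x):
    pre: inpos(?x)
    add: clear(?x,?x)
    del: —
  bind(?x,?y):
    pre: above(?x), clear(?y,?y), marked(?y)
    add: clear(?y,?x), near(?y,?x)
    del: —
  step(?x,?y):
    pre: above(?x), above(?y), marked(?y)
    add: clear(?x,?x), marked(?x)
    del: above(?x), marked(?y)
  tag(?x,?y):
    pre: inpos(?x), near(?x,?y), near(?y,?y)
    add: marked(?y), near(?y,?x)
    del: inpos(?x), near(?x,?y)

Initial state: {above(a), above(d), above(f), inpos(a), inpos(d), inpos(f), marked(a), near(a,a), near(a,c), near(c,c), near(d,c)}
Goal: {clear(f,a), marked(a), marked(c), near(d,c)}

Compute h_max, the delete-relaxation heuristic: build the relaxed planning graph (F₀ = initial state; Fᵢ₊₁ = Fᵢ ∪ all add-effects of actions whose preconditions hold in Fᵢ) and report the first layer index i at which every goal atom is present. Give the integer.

F0 = init (11 atoms)
F1 = F0 ∪ {clear(a,a), clear(d,d), clear(f,f), marked(c), marked(d), marked(f), near(c,a), near(c,d)}  (19 atoms)
F2 = F1 ∪ {clear(a,d), clear(a,f), clear(d,a), clear(d,f), clear(f,a), clear(f,d), near(a,d), near(a,f), near(d,a), near(d,d), near(d,f), near(f,a), near(f,d), near(f,f)}  (33 atoms)
goal ⊆ F2  ⇒  h_max = 2

2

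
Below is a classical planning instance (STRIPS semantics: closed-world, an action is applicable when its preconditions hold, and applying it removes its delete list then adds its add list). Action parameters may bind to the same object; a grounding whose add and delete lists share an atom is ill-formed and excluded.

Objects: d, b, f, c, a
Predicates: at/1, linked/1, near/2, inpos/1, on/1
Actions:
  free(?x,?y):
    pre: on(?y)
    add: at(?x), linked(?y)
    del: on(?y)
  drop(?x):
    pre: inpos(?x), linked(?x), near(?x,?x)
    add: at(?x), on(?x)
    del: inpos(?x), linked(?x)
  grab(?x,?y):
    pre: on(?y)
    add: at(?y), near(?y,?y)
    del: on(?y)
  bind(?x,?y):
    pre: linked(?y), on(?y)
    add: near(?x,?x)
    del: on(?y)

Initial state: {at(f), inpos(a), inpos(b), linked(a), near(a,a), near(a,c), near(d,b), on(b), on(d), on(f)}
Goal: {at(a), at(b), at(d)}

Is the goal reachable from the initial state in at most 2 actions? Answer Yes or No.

No

1. free(d,d)  →  {at(d), at(f), inpos(a), inpos(b), linked(a), linked(d), near(a,a), near(a,c), near(d,b), on(b), on(f)}
2. free(b,b)  →  {at(b), at(d), at(f), inpos(a), inpos(b), linked(a), linked(b), linked(d), near(a,a), near(a,c), near(d,b), on(f)}
3. free(a,f)  →  {at(a), at(b), at(d), at(f), inpos(a), inpos(b), linked(a), linked(b), linked(d), linked(f), near(a,a), near(a,c), near(d,b)}
optimal plan length = 3; 3 > 2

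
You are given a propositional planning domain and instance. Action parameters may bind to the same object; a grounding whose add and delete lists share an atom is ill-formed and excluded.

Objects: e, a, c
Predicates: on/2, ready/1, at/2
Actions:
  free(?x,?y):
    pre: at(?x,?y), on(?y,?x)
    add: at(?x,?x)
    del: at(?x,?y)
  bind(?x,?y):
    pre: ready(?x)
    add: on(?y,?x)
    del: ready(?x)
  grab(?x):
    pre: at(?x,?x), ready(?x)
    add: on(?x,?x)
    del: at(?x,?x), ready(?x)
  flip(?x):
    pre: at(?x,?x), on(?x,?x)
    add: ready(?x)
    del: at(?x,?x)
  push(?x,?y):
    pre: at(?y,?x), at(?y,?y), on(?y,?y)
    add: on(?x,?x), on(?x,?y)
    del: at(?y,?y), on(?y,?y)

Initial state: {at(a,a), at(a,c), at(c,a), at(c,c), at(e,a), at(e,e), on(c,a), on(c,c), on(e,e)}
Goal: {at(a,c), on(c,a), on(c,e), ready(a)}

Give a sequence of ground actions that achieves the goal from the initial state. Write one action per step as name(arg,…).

1. flip(e)  →  {at(a,a), at(a,c), at(c,a), at(c,c), at(e,a), on(c,a), on(c,c), on(e,e), ready(e)}
2. bind(e,c)  →  {at(a,a), at(a,c), at(c,a), at(c,c), at(e,a), on(c,a), on(c,c), on(c,e), on(e,e)}
3. push(a,c)  →  {at(a,a), at(a,c), at(c,a), at(e,a), on(a,a), on(a,c), on(c,a), on(c,e), on(e,e)}
4. flip(a)  →  {at(a,c), at(c,a), at(e,a), on(a,a), on(a,c), on(c,a), on(c,e), on(e,e), ready(a)}

flip(e); bind(e,c); push(a,c); flip(a)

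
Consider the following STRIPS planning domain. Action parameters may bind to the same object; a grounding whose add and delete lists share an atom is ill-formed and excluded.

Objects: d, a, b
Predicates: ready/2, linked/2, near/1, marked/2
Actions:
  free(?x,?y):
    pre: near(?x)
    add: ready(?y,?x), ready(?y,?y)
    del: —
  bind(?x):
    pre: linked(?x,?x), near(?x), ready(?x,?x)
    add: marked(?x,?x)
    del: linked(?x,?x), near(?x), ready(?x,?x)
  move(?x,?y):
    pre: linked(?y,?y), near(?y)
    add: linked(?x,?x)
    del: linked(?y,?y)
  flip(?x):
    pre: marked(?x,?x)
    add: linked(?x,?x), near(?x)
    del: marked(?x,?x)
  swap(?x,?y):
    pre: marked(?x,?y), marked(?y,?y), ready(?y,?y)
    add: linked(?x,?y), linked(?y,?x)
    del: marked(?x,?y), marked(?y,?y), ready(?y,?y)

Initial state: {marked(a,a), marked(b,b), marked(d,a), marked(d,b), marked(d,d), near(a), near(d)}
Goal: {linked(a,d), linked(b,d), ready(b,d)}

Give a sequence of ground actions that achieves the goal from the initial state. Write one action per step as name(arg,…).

free(d,a); free(d,b); swap(d,a); swap(d,b)

1. free(d,a)  →  {marked(a,a), marked(b,b), marked(d,a), marked(d,b), marked(d,d), near(a), near(d), ready(a,a), ready(a,d)}
2. free(d,b)  →  {marked(a,a), marked(b,b), marked(d,a), marked(d,b), marked(d,d), near(a), near(d), ready(a,a), ready(a,d), ready(b,b), ready(b,d)}
3. swap(d,a)  →  {linked(a,d), linked(d,a), marked(b,b), marked(d,b), marked(d,d), near(a), near(d), ready(a,d), ready(b,b), ready(b,d)}
4. swap(d,b)  →  {linked(a,d), linked(b,d), linked(d,a), linked(d,b), marked(d,d), near(a), near(d), ready(a,d), ready(b,d)}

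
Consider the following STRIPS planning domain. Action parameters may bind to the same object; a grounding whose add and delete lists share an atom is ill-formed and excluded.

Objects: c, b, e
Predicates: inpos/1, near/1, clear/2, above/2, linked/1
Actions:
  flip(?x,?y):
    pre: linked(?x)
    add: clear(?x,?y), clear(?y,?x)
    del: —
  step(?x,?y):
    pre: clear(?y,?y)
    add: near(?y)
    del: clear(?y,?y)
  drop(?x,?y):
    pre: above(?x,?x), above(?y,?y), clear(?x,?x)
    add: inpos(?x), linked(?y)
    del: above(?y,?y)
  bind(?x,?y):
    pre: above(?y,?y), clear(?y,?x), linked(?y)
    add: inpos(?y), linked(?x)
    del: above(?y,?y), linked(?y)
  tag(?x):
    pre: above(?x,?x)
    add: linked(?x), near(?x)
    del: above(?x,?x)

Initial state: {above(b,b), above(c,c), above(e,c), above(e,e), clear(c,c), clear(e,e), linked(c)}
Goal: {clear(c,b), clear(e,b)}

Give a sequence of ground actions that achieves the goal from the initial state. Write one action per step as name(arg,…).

flip(c,b); drop(c,b); flip(b,e)

1. flip(c,b)  →  {above(b,b), above(c,c), above(e,c), above(e,e), clear(b,c), clear(c,b), clear(c,c), clear(e,e), linked(c)}
2. drop(c,b)  →  {above(c,c), above(e,c), above(e,e), clear(b,c), clear(c,b), clear(c,c), clear(e,e), inpos(c), linked(b), linked(c)}
3. flip(b,e)  →  {above(c,c), above(e,c), above(e,e), clear(b,c), clear(b,e), clear(c,b), clear(c,c), clear(e,b), clear(e,e), inpos(c), linked(b), linked(c)}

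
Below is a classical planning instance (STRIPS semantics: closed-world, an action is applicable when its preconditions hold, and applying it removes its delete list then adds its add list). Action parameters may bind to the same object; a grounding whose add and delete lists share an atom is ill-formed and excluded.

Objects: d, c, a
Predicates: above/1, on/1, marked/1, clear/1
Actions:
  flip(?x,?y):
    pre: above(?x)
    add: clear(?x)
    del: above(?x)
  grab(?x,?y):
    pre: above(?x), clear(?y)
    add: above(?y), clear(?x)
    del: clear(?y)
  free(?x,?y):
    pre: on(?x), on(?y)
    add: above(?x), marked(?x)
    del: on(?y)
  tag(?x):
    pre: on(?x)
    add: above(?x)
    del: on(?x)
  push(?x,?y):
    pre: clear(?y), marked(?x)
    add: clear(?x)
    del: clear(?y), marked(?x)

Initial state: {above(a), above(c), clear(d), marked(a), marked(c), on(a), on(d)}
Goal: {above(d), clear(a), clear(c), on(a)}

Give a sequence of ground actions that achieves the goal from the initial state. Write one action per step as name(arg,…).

1. flip(c,d)  →  {above(a), clear(c), clear(d), marked(a), marked(c), on(a), on(d)}
2. grab(a,d)  →  {above(a), above(d), clear(a), clear(c), marked(a), marked(c), on(a), on(d)}

flip(c,d); grab(a,d)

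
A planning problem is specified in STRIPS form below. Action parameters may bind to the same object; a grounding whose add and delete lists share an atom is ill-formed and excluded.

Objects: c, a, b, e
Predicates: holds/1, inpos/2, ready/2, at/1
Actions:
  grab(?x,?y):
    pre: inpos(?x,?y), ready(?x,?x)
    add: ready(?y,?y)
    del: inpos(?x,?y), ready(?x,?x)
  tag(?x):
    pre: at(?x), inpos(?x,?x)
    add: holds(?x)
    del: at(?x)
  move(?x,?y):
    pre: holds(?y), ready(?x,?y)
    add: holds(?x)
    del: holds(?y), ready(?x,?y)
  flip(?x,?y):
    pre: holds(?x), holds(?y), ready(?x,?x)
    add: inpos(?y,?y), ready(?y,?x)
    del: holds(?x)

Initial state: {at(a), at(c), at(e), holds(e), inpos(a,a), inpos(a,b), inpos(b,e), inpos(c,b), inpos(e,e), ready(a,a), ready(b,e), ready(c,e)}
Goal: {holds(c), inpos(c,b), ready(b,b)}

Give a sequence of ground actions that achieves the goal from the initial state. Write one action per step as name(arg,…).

grab(a,b); move(c,e)

1. grab(a,b)  →  {at(a), at(c), at(e), holds(e), inpos(a,a), inpos(b,e), inpos(c,b), inpos(e,e), ready(b,b), ready(b,e), ready(c,e)}
2. move(c,e)  →  {at(a), at(c), at(e), holds(c), inpos(a,a), inpos(b,e), inpos(c,b), inpos(e,e), ready(b,b), ready(b,e)}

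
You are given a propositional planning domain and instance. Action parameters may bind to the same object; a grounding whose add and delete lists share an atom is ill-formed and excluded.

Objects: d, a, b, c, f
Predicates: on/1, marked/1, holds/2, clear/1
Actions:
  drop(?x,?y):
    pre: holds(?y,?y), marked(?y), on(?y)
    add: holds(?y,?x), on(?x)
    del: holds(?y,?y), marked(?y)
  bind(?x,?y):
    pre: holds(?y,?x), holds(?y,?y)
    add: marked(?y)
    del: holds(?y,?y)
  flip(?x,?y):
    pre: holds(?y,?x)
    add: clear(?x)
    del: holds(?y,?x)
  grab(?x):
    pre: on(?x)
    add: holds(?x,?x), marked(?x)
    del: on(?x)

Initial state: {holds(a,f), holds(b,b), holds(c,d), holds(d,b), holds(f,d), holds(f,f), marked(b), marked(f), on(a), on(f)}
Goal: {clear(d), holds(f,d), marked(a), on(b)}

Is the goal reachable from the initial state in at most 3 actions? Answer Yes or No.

Yes

1. drop(b,f)  →  {holds(a,f), holds(b,b), holds(c,d), holds(d,b), holds(f,b), holds(f,d), marked(b), on(a), on(b), on(f)}
2. flip(d,c)  →  {clear(d), holds(a,f), holds(b,b), holds(d,b), holds(f,b), holds(f,d), marked(b), on(a), on(b), on(f)}
3. grab(a)  →  {clear(d), holds(a,a), holds(a,f), holds(b,b), holds(d,b), holds(f,b), holds(f,d), marked(a), marked(b), on(b), on(f)}
optimal plan length = 3; 3 ≤ 3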